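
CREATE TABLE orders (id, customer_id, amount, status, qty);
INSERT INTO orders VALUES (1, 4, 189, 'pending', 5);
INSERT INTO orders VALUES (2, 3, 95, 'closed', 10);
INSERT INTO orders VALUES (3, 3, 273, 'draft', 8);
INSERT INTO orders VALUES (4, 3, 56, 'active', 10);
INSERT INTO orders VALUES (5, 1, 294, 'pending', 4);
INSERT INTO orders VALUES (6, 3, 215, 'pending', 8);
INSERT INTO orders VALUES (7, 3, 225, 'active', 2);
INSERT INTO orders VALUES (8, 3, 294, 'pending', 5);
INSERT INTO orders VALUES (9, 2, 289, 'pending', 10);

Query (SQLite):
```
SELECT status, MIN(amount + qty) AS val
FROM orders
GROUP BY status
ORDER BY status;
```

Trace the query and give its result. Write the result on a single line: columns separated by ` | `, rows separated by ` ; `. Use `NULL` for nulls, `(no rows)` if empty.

For each row compute amount + qty.
Group by status; take MIN of the expression per group.
  active: ids {4, 7} → MIN(amount + qty)=66
  closed: ids {2} → MIN(amount + qty)=105
  draft: ids {3} → MIN(amount + qty)=281
  pending: ids {1, 5, 6, 8, 9} → MIN(amount + qty)=194

active | 66 ; closed | 105 ; draft | 281 ; pending | 194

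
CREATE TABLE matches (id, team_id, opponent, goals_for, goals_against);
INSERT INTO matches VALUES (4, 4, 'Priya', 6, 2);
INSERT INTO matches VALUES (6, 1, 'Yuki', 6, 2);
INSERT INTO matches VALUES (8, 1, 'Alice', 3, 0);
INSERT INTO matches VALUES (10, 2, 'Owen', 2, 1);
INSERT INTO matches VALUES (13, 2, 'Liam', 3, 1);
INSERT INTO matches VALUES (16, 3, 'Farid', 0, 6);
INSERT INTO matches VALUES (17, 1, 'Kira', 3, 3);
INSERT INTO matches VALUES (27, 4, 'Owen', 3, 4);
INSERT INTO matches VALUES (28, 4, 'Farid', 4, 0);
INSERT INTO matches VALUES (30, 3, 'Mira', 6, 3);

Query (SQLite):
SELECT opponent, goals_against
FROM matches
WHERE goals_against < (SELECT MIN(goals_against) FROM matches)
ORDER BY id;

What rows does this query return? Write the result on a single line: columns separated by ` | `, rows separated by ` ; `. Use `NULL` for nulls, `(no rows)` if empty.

Scalar subquery: MIN(goals_against) over all matches rows = 0.
Keep rows where goals_against < that value.

(no rows)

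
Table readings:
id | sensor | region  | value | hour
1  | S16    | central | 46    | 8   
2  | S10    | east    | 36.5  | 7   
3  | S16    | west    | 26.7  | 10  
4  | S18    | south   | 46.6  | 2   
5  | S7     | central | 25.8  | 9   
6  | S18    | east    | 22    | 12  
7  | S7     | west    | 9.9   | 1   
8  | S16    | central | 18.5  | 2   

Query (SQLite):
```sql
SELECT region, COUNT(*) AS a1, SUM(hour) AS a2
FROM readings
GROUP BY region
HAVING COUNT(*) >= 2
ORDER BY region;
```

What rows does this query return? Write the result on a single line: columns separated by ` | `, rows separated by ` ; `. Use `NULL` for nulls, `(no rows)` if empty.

central | 3 | 19 ; east | 2 | 19 ; west | 2 | 11

Group readings by region.
Per group compute: COUNT(*), SUM(hour).
HAVING: drop groups with fewer than 2 rows.
  central: ids {1, 5, 8} → COUNT(*)=3, SUM(hour)=19
  east: ids {2, 6} → COUNT(*)=2, SUM(hour)=19
  south: ids {4} → COUNT(*)=1, SUM(hour)=2
  west: ids {3, 7} → COUNT(*)=2, SUM(hour)=11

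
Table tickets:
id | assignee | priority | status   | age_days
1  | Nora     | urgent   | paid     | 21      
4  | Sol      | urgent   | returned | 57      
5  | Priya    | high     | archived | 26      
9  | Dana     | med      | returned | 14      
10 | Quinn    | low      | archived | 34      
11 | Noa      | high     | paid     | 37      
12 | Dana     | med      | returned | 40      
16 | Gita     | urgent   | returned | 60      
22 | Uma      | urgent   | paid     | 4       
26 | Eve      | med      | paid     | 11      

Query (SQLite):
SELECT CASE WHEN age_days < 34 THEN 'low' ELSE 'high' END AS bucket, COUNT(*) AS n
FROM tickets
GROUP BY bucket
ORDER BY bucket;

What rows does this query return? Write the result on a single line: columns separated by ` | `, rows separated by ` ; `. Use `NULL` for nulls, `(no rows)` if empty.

high | 5 ; low | 5

Bucket rows by age_days < 34 → 'low' else 'high'; count each bucket.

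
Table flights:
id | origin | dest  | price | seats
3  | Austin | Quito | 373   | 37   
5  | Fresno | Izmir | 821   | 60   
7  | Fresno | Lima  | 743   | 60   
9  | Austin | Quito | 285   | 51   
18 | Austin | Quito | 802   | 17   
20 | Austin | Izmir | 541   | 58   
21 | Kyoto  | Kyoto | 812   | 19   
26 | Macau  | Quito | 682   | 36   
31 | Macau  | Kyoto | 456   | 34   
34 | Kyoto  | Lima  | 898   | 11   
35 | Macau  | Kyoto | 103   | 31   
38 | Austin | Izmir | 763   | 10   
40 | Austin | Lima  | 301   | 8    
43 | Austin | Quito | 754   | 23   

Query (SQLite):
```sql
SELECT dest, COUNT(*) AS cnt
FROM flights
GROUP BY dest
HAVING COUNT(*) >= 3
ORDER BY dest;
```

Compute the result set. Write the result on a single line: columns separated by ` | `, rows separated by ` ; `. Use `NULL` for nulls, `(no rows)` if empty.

Izmir | 3 ; Kyoto | 3 ; Lima | 3 ; Quito | 5

Partition flights by dest; compute COUNT(*) within each group.
HAVING: keep groups with count ≥ 3.
  Izmir: ids {5, 20, 38} → COUNT(*)=3
  Kyoto: ids {21, 31, 35} → COUNT(*)=3
  Lima: ids {7, 34, 40} → COUNT(*)=3
  Quito: ids {3, 9, 18, 26, 43} → COUNT(*)=5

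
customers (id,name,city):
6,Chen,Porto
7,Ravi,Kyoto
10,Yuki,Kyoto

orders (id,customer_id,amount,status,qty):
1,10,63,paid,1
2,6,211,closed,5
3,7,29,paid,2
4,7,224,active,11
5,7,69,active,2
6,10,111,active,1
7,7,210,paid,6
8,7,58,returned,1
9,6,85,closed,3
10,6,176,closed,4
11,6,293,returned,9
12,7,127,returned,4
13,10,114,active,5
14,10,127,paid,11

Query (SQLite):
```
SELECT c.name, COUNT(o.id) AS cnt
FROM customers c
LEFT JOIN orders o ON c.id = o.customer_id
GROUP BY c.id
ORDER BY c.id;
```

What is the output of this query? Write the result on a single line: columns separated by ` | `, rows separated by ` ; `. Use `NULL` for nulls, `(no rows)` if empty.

Chen | 4 ; Ravi | 6 ; Yuki | 4

LEFT JOIN keeps every customers row; unmatched ones get NULL for orders columns.
Group by customers.id and compute COUNT(o.id). COUNT(col) of an all-NULL group is 0.
  6: ids {2, 9, 10, 11} → COUNT(o.id)=4
  7: ids {3, 4, 5, 7, 8, 12} → COUNT(o.id)=6
  10: ids {1, 6, 13, 14} → COUNT(o.id)=4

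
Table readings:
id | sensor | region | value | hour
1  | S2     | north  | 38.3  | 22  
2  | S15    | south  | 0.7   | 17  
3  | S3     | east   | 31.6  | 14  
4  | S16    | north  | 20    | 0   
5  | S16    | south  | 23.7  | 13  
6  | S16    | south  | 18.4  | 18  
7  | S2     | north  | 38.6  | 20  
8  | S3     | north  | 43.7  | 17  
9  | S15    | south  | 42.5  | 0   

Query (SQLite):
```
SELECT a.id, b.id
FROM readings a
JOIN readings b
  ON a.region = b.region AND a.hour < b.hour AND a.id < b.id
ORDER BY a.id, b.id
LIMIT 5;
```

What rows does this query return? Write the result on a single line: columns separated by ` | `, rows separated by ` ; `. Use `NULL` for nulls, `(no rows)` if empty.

Pairs (a,b) with same region, a.hour < b.hour, a.id < b.id.
region groups: east:{3} north:{1,4,7,8} south:{2,5,6,9}
Ordered by (a.id, b.id); first 5.

2 | 6 ; 4 | 7 ; 4 | 8 ; 5 | 6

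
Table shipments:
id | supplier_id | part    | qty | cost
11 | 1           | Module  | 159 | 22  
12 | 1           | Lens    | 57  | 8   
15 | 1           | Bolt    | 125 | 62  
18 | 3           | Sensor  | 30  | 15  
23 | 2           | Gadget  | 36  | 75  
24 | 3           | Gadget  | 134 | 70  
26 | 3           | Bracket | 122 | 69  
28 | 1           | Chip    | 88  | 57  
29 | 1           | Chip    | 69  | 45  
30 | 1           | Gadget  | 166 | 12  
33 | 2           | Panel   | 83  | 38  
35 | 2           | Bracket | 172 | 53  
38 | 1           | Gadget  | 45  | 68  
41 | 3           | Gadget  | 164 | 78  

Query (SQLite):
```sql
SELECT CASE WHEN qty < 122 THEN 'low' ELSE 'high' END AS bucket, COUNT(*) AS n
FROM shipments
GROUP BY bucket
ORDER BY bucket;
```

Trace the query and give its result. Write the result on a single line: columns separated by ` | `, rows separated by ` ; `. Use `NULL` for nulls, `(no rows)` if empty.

Bucket rows by qty < 122 → 'low' else 'high'; count each bucket.

high | 7 ; low | 7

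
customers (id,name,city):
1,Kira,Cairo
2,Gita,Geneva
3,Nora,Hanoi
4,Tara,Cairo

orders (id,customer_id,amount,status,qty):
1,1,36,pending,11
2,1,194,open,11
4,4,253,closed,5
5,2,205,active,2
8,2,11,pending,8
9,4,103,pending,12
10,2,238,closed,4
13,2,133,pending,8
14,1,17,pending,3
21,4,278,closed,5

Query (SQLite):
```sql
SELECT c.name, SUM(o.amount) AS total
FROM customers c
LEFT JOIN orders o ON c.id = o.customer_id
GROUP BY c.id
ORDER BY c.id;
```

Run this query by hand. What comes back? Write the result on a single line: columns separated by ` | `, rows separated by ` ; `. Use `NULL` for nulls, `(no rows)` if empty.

Kira | 247 ; Gita | 587 ; Nora | NULL ; Tara | 634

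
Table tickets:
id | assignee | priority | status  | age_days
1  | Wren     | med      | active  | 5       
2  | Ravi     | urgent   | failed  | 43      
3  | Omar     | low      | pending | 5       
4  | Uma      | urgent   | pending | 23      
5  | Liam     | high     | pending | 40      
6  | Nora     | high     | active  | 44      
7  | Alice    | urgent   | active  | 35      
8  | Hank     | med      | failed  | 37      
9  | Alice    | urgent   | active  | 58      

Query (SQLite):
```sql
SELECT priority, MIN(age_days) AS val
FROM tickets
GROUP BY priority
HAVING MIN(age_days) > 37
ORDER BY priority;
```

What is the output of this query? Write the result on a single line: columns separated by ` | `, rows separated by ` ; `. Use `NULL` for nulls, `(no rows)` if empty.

Partition tickets by priority; compute MIN(age_days) within each group.
HAVING: keep groups where MIN(age_days) > 37.
  high: ids {5, 6} → MIN(age_days)=40
  low: ids {3} → MIN(age_days)=5
  med: ids {1, 8} → MIN(age_days)=5
  urgent: ids {2, 4, 7, 9} → MIN(age_days)=23

high | 40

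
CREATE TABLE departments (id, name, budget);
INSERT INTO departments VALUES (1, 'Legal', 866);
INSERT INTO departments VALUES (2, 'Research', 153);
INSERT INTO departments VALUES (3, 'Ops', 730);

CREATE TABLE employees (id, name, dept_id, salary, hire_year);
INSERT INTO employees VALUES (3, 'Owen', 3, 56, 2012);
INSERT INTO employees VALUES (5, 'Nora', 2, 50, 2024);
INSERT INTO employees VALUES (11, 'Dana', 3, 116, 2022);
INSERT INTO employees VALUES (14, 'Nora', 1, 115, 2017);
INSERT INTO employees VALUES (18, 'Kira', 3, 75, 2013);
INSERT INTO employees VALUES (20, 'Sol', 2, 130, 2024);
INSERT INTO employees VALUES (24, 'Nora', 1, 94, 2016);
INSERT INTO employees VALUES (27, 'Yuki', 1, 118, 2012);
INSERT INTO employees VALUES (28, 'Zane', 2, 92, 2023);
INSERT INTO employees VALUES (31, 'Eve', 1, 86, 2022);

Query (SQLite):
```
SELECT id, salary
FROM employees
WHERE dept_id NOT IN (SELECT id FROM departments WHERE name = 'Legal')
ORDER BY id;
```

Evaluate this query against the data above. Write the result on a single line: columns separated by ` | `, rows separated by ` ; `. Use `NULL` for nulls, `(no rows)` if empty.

3 | 56 ; 5 | 50 ; 11 | 116 ; 18 | 75 ; 20 | 130 ; 28 | 92

Inner query: departments.id where name = 'Legal'.
Outer: keep employees rows whose dept_id is not in that set.
Inner query → {1}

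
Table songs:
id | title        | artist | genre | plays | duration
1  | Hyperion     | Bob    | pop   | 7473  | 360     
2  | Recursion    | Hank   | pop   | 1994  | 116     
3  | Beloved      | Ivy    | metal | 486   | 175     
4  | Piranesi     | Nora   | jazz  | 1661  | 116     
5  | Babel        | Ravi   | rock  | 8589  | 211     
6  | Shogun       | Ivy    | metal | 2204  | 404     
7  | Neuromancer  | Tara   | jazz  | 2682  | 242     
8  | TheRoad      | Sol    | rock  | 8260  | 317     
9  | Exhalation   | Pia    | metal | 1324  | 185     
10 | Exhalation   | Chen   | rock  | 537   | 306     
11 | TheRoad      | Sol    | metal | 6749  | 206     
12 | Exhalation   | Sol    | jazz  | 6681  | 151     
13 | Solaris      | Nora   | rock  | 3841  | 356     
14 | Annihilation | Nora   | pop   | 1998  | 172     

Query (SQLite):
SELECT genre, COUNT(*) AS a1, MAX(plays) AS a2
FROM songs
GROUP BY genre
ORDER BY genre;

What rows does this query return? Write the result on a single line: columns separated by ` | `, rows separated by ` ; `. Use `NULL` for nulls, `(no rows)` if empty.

jazz | 3 | 6681 ; metal | 4 | 6749 ; pop | 3 | 7473 ; rock | 4 | 8589

Group songs by genre.
Per group compute: COUNT(*), MAX(plays).
  jazz: ids {4, 7, 12} → COUNT(*)=3, MAX(plays)=6681
  metal: ids {3, 6, 9, 11} → COUNT(*)=4, MAX(plays)=6749
  pop: ids {1, 2, 14} → COUNT(*)=3, MAX(plays)=7473
  rock: ids {5, 8, 10, 13} → COUNT(*)=4, MAX(plays)=8589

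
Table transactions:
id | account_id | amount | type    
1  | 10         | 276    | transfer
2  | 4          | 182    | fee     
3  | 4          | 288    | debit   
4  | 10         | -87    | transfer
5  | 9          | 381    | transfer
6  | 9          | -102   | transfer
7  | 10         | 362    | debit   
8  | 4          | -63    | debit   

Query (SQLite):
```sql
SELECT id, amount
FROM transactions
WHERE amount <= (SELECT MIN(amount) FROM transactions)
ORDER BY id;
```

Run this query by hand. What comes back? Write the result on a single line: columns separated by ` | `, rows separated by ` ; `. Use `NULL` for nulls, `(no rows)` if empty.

Scalar subquery: MIN(amount) over all transactions rows = -102.
Keep rows where amount <= that value.

6 | -102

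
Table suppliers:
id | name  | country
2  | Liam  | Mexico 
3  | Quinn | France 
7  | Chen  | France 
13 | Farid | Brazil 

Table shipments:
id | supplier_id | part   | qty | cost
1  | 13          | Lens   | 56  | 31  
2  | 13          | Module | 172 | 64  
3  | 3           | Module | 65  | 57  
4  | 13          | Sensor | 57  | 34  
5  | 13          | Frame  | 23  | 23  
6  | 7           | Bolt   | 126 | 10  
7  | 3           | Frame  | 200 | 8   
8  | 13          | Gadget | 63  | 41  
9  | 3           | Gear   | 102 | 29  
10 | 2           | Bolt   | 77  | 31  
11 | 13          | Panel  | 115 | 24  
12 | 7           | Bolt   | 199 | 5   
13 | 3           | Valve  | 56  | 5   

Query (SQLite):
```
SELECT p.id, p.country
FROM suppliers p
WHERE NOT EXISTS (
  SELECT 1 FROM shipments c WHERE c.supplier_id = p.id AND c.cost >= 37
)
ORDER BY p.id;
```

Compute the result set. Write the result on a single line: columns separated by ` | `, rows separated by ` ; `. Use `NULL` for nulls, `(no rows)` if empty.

For each suppliers row, check whether any shipments with matching supplier_id has cost >= 37.
Keep rows where that is false.

2 | Mexico ; 7 | France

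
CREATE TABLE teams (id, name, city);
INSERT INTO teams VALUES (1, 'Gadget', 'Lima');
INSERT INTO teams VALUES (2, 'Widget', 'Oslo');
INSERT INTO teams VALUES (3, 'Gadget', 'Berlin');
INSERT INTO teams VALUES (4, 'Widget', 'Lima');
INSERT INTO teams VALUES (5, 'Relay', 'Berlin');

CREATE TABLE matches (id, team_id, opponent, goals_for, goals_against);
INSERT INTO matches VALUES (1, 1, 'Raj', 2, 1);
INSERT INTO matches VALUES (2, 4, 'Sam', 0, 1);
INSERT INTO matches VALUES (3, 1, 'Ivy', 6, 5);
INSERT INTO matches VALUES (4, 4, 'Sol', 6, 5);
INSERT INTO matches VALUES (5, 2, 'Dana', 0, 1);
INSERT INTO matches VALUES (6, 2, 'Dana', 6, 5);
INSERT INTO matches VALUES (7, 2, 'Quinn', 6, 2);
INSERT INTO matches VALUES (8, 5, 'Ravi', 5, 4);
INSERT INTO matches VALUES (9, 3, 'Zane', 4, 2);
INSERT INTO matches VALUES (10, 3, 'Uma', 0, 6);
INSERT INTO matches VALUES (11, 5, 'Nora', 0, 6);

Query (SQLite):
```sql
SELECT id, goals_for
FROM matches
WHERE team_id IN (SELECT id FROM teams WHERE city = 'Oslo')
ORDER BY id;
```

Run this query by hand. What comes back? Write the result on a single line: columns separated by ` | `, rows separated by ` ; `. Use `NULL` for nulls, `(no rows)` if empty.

5 | 0 ; 6 | 6 ; 7 | 6

Inner query: teams.id where city = 'Oslo'.
Outer: keep matches rows whose team_id is in that set.
Inner query → {2}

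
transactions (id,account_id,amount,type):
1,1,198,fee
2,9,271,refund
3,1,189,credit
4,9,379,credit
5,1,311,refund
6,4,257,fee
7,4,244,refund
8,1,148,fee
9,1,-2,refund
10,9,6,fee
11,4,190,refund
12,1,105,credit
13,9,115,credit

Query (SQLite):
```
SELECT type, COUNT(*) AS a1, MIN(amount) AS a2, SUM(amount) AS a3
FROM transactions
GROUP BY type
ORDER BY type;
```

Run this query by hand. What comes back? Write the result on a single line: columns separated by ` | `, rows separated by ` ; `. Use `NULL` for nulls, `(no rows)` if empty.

Group transactions by type.
Per group compute: COUNT(*), MIN(amount), SUM(amount).
  credit: ids {3, 4, 12, 13} → COUNT(*)=4, MIN(amount)=105, SUM(amount)=788
  fee: ids {1, 6, 8, 10} → COUNT(*)=4, MIN(amount)=6, SUM(amount)=609
  refund: ids {2, 5, 7, 9, 11} → COUNT(*)=5, MIN(amount)=-2, SUM(amount)=1014

credit | 4 | 105 | 788 ; fee | 4 | 6 | 609 ; refund | 5 | -2 | 1014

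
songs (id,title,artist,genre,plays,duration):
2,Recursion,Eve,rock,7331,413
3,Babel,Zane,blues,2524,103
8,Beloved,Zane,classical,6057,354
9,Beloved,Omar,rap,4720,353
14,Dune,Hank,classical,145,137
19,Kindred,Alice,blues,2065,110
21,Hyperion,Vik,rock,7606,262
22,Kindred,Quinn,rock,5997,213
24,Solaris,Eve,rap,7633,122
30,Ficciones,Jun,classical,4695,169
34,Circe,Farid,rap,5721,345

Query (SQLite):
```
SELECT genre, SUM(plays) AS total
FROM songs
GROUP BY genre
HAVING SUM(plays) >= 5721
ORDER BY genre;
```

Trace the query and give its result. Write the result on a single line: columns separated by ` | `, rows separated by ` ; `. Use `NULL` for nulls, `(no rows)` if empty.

Partition songs by genre; compute SUM(plays) within each group.
HAVING: keep groups where SUM(plays) >= 5721.
  blues: ids {3, 19} → SUM(plays)=4589
  classical: ids {8, 14, 30} → SUM(plays)=10897
  rap: ids {9, 24, 34} → SUM(plays)=18074
  rock: ids {2, 21, 22} → SUM(plays)=20934

classical | 10897 ; rap | 18074 ; rock | 20934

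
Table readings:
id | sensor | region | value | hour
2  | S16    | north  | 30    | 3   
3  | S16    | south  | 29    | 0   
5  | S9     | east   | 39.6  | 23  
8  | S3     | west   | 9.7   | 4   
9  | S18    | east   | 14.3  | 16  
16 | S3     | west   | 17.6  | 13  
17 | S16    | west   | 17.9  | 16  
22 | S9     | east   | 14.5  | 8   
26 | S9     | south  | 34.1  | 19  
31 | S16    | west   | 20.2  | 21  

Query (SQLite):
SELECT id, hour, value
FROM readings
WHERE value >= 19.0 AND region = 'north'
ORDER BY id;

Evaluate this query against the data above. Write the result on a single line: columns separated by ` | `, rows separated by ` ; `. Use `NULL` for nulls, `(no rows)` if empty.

value >= 19.0: ids {2, 3, 5, 26, 31}
region = 'north': ids {2}
Combine with AND.

2 | 3 | 30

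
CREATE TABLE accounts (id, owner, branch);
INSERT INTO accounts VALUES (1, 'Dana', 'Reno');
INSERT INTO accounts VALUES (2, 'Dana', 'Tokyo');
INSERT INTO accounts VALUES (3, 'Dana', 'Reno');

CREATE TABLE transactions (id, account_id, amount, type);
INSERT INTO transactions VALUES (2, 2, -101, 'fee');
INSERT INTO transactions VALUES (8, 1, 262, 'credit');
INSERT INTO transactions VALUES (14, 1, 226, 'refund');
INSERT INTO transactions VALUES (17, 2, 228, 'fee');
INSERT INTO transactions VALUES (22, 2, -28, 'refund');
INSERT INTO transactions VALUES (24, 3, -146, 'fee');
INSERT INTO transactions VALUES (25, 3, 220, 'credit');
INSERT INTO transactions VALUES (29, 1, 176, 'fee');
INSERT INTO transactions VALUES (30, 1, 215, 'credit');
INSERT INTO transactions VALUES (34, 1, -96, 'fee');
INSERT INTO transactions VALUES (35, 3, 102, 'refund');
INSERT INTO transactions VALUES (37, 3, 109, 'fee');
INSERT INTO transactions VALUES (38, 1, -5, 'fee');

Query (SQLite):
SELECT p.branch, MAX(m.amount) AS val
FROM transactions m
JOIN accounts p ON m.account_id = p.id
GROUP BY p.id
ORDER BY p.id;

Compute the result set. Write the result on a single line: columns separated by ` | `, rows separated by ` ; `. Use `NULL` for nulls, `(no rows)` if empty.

Join each transactions row to its accounts via account_id.
Group joined rows by accounts.id; compute MAX(m.amount) per group.
  1: ids {8, 14, 29, 30, 34, 38} → MAX(m.amount)=262
  2: ids {2, 17, 22} → MAX(m.amount)=228
  3: ids {24, 25, 35, 37} → MAX(m.amount)=220

Reno | 262 ; Tokyo | 228 ; Reno | 220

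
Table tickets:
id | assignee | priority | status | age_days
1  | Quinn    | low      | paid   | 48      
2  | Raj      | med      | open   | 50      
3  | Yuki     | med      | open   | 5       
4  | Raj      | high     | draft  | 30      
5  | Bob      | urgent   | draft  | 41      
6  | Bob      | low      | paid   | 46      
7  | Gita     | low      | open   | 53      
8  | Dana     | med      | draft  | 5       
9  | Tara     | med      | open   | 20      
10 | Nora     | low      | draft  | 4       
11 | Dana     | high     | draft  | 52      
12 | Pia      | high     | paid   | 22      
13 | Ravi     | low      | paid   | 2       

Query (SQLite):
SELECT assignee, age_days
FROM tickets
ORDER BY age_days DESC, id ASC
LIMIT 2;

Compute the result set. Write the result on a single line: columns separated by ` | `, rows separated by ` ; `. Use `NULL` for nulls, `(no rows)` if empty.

Gita | 53 ; Dana | 52

Sort by age_days desc, tiebreak id asc: (53, id=7), (52, id=11), (50, id=2), (48, id=1), (46, id=6) …. Take first 2.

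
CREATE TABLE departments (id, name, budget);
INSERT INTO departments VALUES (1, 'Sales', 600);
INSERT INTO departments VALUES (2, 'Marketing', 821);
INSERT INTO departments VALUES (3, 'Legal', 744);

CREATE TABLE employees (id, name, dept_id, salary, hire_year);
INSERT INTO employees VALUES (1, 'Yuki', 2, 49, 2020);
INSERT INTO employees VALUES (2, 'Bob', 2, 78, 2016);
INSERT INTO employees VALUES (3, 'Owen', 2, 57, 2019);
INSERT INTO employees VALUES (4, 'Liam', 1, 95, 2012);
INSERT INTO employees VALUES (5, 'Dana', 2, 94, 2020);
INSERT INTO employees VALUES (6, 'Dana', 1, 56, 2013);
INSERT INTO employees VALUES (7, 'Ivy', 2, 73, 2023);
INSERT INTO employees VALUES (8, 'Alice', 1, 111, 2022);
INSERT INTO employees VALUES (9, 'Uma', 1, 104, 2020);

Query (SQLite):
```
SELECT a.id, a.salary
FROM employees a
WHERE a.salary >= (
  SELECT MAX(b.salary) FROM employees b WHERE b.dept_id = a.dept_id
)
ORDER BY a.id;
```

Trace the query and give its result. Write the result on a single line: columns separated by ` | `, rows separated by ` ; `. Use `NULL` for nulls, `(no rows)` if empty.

5 | 94 ; 8 | 111

For each employees row a, compute MAX(salary) over rows sharing a.dept_id.
Keep row a if a.salary >= that per-group MAX.
  dept_id=1: MAX(salary) = 111
  dept_id=2: MAX(salary) = 94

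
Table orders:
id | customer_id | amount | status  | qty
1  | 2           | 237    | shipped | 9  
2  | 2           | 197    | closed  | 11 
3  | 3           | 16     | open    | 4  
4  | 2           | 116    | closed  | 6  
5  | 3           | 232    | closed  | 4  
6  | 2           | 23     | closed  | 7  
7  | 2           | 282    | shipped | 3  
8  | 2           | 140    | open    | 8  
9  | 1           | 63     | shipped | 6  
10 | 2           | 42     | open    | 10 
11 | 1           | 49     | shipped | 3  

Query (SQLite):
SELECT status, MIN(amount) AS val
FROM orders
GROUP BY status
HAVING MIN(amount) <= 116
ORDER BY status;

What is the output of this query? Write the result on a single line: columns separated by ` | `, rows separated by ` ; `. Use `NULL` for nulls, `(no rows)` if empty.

Partition orders by status; compute MIN(amount) within each group.
HAVING: keep groups where MIN(amount) <= 116.
  closed: ids {2, 4, 5, 6} → MIN(amount)=23
  open: ids {3, 8, 10} → MIN(amount)=16
  shipped: ids {1, 7, 9, 11} → MIN(amount)=49

closed | 23 ; open | 16 ; shipped | 49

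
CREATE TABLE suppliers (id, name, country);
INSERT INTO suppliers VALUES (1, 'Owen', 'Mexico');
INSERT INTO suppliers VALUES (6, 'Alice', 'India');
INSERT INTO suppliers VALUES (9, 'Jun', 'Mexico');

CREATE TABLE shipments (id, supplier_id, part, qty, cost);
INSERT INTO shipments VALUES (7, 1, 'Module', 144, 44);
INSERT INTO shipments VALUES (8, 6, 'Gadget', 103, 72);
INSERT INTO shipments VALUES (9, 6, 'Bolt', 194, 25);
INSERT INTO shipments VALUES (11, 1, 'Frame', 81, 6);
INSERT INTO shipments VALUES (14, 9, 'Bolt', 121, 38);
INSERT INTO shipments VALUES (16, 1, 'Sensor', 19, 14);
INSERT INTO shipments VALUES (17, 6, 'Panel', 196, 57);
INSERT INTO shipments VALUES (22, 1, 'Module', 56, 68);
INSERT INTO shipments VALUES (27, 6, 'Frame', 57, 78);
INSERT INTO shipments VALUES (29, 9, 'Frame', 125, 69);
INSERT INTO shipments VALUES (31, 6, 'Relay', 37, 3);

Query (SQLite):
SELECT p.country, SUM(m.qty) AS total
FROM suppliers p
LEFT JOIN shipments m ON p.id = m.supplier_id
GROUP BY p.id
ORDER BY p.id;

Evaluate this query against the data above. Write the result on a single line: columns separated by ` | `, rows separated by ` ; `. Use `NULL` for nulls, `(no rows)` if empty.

LEFT JOIN keeps every suppliers row; unmatched ones get NULL for shipments columns.
Group by suppliers.id and compute SUM(m.qty). SUM over an all-NULL group is NULL.
  1: ids {7, 11, 16, 22} → SUM(m.qty)=300
  6: ids {8, 9, 17, 27, 31} → SUM(m.qty)=587
  9: ids {14, 29} → SUM(m.qty)=246

Mexico | 300 ; India | 587 ; Mexico | 246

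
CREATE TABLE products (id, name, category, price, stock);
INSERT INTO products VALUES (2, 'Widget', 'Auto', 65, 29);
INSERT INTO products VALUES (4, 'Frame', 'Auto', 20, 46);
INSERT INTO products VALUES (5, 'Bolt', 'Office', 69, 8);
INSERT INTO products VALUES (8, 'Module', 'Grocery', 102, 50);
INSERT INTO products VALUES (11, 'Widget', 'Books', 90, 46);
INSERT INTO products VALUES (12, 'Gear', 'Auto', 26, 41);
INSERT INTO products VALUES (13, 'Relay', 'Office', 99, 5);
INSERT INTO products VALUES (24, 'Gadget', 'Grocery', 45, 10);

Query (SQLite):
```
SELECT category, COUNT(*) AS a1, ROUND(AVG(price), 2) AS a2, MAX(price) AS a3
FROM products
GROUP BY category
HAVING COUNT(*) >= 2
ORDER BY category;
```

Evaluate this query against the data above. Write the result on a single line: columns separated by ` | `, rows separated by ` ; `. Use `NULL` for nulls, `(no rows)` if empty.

Auto | 3 | 37 | 65 ; Grocery | 2 | 73.5 | 102 ; Office | 2 | 84 | 99

Group products by category.
Per group compute: COUNT(*), ROUND(AVG(price), 2), MAX(price).
HAVING: drop groups with fewer than 2 rows.
  Auto: ids {2, 4, 12} → COUNT(*)=3, ROUND(AVG(price), 2)=37, MAX(price)=65
  Books: ids {11} → COUNT(*)=1, ROUND(AVG(price), 2)=90, MAX(price)=90
  Grocery: ids {8, 24} → COUNT(*)=2, ROUND(AVG(price), 2)=73.5, MAX(price)=102
  Office: ids {5, 13} → COUNT(*)=2, ROUND(AVG(price), 2)=84, MAX(price)=99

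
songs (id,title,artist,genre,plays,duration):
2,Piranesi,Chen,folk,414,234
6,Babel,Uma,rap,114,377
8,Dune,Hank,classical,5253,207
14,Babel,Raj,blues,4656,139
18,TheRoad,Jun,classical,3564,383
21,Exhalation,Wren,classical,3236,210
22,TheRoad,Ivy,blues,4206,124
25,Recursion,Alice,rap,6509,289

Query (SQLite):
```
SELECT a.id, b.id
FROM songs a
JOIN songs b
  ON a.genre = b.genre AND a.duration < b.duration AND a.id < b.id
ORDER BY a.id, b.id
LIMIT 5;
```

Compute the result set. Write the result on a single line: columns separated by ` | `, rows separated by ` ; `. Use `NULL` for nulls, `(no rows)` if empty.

8 | 18 ; 8 | 21

Pairs (a,b) with same genre, a.duration < b.duration, a.id < b.id.
genre groups: blues:{14,22} classical:{8,18,21} folk:{2} rap:{6,25}
Ordered by (a.id, b.id); first 5.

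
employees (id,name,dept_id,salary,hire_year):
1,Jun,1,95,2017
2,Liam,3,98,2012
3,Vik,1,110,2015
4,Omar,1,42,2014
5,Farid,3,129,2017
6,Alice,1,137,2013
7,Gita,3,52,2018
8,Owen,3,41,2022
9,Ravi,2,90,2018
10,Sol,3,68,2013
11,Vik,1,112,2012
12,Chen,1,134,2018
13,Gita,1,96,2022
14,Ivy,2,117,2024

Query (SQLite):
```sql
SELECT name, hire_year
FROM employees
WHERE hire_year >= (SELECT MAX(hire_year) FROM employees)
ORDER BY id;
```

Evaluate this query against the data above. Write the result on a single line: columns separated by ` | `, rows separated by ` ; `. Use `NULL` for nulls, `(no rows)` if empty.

Ivy | 2024

Scalar subquery: MAX(hire_year) over all employees rows = 2024.
Keep rows where hire_year >= that value.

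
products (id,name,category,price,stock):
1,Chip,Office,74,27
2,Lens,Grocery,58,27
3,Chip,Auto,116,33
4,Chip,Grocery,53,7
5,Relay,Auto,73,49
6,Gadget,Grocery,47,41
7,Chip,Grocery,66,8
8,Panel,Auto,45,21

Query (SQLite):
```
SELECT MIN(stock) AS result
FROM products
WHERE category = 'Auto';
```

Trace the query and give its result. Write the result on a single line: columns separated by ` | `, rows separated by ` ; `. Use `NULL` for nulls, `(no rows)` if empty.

21

Rows where category='Auto' → stock values: [33, 49, 21].
MIN of non-NULL values = 21.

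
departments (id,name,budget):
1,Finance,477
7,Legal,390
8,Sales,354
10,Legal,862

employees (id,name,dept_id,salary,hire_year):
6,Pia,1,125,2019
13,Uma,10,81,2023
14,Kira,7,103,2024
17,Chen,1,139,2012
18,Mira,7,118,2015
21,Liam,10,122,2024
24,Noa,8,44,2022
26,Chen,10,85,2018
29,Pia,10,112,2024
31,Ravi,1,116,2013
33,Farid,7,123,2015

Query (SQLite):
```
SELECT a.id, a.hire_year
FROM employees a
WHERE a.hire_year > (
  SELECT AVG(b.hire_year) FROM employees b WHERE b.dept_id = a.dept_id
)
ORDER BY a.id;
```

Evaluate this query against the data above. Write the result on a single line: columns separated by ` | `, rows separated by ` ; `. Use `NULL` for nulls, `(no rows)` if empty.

For each employees row a, compute AVG(hire_year) over rows sharing a.dept_id.
Keep row a if a.hire_year > that per-group AVG.
  dept_id=1: AVG(hire_year) = 2014.666667
  dept_id=7: AVG(hire_year) = 2018.0
  dept_id=8: AVG(hire_year) = 2022.0
  dept_id=10: AVG(hire_year) = 2022.25

6 | 2019 ; 13 | 2023 ; 14 | 2024 ; 21 | 2024 ; 29 | 2024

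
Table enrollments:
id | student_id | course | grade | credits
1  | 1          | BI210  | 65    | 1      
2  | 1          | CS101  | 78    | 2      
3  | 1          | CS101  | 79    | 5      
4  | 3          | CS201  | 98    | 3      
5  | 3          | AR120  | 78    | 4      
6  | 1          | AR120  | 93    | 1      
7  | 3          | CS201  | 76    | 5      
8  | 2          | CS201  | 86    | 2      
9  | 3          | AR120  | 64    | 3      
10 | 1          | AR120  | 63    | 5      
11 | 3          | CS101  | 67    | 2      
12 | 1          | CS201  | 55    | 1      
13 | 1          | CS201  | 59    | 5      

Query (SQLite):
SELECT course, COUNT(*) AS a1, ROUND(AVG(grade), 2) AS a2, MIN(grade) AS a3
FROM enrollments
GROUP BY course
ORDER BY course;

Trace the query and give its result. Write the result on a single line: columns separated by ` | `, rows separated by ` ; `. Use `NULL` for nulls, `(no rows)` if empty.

AR120 | 4 | 74.5 | 63 ; BI210 | 1 | 65 | 65 ; CS101 | 3 | 74.67 | 67 ; CS201 | 5 | 74.8 | 55

Group enrollments by course.
Per group compute: COUNT(*), ROUND(AVG(grade), 2), MIN(grade).
  AR120: ids {5, 6, 9, 10} → COUNT(*)=4, ROUND(AVG(grade), 2)=74.5, MIN(grade)=63
  BI210: ids {1} → COUNT(*)=1, ROUND(AVG(grade), 2)=65, MIN(grade)=65
  CS101: ids {2, 3, 11} → COUNT(*)=3, ROUND(AVG(grade), 2)=74.67, MIN(grade)=67
  CS201: ids {4, 7, 8, 12, 13} → COUNT(*)=5, ROUND(AVG(grade), 2)=74.8, MIN(grade)=55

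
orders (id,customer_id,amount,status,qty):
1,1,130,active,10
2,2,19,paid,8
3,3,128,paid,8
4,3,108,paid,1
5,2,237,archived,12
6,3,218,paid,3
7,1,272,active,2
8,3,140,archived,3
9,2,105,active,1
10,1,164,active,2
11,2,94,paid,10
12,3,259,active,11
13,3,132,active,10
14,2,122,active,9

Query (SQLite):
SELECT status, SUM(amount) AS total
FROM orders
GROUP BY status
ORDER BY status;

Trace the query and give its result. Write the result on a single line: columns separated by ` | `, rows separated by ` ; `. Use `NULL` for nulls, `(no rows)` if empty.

Partition orders by status; compute SUM(amount) within each group.
  active: ids {1, 7, 9, 10, 12, 13, 14} → SUM(amount)=1184
  archived: ids {5, 8} → SUM(amount)=377
  paid: ids {2, 3, 4, 6, 11} → SUM(amount)=567

active | 1184 ; archived | 377 ; paid | 567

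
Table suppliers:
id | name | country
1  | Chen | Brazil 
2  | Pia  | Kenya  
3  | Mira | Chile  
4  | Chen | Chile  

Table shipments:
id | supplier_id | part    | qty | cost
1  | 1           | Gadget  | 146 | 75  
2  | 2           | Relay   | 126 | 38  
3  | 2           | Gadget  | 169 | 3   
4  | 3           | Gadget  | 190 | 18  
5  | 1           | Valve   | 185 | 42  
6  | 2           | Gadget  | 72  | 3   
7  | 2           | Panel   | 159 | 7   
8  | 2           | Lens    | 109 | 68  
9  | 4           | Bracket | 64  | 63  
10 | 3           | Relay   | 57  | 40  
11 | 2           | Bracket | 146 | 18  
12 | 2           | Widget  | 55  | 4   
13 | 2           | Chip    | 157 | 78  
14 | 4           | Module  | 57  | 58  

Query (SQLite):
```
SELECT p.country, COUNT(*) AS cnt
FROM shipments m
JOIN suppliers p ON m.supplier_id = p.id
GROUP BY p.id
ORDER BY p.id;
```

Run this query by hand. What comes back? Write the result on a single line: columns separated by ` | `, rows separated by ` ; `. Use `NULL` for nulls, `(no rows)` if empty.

Join each shipments row to its suppliers via supplier_id.
Group joined rows by suppliers.id; compute COUNT(*) per group.
  1: ids {1, 5} → COUNT(*)=2
  2: ids {2, 3, 6, 7, 8, 11, 12, 13} → COUNT(*)=8
  3: ids {4, 10} → COUNT(*)=2
  4: ids {9, 14} → COUNT(*)=2

Brazil | 2 ; Kenya | 8 ; Chile | 2 ; Chile | 2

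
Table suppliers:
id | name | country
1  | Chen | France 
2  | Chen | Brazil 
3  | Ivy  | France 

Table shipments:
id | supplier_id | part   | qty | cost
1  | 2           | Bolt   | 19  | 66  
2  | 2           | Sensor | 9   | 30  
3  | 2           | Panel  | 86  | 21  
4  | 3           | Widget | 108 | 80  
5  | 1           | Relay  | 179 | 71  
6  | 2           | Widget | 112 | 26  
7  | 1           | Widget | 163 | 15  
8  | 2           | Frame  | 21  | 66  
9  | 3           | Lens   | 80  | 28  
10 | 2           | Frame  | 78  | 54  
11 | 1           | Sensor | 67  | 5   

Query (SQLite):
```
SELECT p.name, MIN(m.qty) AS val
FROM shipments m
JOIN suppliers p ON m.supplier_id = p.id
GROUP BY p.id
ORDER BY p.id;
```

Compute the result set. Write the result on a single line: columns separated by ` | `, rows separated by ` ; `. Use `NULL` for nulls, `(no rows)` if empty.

Chen | 67 ; Chen | 9 ; Ivy | 80

Join each shipments row to its suppliers via supplier_id.
Group joined rows by suppliers.id; compute MIN(m.qty) per group.
  1: ids {5, 7, 11} → MIN(m.qty)=67
  2: ids {1, 2, 3, 6, 8, 10} → MIN(m.qty)=9
  3: ids {4, 9} → MIN(m.qty)=80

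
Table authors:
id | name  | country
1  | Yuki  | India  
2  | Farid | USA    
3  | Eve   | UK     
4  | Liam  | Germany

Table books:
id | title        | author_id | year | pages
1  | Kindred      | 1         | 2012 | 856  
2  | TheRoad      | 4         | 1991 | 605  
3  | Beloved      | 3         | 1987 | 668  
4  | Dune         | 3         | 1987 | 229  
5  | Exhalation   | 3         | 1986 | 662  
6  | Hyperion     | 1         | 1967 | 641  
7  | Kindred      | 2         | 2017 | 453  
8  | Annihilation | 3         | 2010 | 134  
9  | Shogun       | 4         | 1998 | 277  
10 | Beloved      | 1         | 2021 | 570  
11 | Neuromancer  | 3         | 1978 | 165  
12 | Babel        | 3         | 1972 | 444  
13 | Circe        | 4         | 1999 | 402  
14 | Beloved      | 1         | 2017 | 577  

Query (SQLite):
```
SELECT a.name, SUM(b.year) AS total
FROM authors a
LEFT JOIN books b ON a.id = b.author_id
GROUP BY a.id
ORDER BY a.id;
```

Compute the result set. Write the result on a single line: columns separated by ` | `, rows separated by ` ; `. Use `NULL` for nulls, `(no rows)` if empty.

Yuki | 8017 ; Farid | 2017 ; Eve | 11920 ; Liam | 5988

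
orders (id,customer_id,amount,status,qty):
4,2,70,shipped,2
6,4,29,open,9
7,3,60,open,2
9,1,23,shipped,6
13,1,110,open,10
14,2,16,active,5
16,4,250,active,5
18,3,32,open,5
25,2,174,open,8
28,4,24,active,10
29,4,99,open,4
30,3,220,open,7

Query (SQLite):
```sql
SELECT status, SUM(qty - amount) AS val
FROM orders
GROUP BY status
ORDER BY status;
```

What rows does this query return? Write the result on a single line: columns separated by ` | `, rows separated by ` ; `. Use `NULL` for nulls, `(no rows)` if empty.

For each row compute qty - amount.
Group by status; take SUM of the expression per group.
  active: ids {14, 16, 28} → SUM(qty - amount)=-270
  open: ids {6, 7, 13, 18, 25, 29, 30} → SUM(qty - amount)=-679
  shipped: ids {4, 9} → SUM(qty - amount)=-85

active | -270 ; open | -679 ; shipped | -85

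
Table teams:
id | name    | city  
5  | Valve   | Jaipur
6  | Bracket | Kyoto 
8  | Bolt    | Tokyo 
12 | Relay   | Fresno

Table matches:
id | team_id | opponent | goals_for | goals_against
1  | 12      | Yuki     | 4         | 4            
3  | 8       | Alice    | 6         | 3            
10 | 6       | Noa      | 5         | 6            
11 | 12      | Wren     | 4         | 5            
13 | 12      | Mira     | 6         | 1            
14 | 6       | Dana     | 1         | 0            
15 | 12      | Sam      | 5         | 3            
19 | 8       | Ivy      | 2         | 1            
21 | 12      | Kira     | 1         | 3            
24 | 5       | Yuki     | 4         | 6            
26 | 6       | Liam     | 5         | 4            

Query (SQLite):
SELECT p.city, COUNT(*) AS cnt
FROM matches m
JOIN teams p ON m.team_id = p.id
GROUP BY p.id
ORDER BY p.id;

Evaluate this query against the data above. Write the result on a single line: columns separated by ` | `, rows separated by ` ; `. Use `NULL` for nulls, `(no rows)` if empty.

Jaipur | 1 ; Kyoto | 3 ; Tokyo | 2 ; Fresno | 5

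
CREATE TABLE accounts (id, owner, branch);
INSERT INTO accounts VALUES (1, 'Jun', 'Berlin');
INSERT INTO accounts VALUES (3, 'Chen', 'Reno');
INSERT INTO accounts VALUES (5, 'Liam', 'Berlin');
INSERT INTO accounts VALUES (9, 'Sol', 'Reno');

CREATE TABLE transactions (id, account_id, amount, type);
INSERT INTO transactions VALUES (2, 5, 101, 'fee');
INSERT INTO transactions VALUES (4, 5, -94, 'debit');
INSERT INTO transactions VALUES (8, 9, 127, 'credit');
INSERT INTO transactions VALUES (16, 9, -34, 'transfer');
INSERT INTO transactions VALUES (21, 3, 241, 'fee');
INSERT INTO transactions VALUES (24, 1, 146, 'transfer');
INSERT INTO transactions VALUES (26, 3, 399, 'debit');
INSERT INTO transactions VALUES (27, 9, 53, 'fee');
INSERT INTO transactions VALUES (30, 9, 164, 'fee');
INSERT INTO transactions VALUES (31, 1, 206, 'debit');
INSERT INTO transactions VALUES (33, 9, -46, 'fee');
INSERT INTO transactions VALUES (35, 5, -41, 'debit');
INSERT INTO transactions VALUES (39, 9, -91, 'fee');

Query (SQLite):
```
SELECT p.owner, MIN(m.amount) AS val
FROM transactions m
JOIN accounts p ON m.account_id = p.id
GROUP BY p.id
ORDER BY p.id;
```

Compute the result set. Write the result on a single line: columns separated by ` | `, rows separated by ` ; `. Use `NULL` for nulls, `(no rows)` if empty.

Jun | 146 ; Chen | 241 ; Liam | -94 ; Sol | -91

Join each transactions row to its accounts via account_id.
Group joined rows by accounts.id; compute MIN(m.amount) per group.
  1: ids {24, 31} → MIN(m.amount)=146
  3: ids {21, 26} → MIN(m.amount)=241
  5: ids {2, 4, 35} → MIN(m.amount)=-94
  9: ids {8, 16, 27, 30, 33, 39} → MIN(m.amount)=-91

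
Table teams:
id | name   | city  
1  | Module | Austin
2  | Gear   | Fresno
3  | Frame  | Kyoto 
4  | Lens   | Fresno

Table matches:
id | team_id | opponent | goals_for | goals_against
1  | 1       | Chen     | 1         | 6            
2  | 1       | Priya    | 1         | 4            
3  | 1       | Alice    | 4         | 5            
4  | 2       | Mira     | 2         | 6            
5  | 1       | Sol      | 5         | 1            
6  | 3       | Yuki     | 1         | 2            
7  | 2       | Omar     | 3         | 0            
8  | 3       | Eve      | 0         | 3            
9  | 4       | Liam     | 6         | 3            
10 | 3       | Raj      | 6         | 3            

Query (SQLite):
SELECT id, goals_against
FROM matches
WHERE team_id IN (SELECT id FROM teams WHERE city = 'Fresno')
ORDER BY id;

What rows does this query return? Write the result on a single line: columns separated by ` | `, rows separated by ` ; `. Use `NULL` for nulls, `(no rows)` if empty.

Inner query: teams.id where city = 'Fresno'.
Outer: keep matches rows whose team_id is in that set.
Inner query → {2, 4}

4 | 6 ; 7 | 0 ; 9 | 3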